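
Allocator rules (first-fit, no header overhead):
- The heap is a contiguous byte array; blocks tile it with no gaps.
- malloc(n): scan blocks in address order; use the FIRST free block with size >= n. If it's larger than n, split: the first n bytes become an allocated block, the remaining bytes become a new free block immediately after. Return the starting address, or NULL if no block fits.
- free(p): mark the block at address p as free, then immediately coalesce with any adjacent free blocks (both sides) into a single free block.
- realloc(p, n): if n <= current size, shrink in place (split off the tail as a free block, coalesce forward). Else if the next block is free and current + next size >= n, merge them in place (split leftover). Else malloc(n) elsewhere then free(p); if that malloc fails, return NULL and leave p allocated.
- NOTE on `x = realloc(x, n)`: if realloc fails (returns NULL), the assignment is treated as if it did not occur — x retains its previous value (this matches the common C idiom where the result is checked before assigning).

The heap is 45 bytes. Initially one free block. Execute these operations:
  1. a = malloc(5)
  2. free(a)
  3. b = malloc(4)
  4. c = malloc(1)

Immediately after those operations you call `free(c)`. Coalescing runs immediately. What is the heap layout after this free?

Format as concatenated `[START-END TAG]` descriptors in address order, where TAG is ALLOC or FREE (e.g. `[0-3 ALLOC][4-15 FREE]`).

Answer: [0-3 ALLOC][4-44 FREE]

Derivation:
Op 1: a = malloc(5) -> a = 0; heap: [0-4 ALLOC][5-44 FREE]
Op 2: free(a) -> (freed a); heap: [0-44 FREE]
Op 3: b = malloc(4) -> b = 0; heap: [0-3 ALLOC][4-44 FREE]
Op 4: c = malloc(1) -> c = 4; heap: [0-3 ALLOC][4-4 ALLOC][5-44 FREE]
free(c): c = 4 -> block [4-4 ALLOC]; mark free, coalesce with adjacent free neighbors -> [0-3 ALLOC][4-44 FREE]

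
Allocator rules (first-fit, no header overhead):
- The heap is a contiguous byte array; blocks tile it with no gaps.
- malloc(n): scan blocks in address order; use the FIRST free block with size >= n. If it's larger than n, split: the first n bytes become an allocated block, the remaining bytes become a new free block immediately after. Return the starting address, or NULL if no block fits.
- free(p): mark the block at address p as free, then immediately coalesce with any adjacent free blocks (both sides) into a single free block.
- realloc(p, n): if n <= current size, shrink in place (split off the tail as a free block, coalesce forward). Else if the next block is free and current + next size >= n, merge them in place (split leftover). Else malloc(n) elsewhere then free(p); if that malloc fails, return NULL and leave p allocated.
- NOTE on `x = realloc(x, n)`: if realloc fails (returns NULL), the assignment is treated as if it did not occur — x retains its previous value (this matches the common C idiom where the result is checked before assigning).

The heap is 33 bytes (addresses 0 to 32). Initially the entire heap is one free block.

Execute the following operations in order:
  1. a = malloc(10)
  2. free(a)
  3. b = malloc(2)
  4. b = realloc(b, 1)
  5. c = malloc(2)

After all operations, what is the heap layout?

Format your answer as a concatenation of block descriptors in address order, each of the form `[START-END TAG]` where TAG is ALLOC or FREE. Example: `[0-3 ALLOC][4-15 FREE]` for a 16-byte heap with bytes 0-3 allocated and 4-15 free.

Op 1: a = malloc(10) -> a = 0; heap: [0-9 ALLOC][10-32 FREE]
Op 2: free(a) -> (freed a); heap: [0-32 FREE]
Op 3: b = malloc(2) -> b = 0; heap: [0-1 ALLOC][2-32 FREE]
Op 4: b = realloc(b, 1) -> b = 0; heap: [0-0 ALLOC][1-32 FREE]
Op 5: c = malloc(2) -> c = 1; heap: [0-0 ALLOC][1-2 ALLOC][3-32 FREE]

Answer: [0-0 ALLOC][1-2 ALLOC][3-32 FREE]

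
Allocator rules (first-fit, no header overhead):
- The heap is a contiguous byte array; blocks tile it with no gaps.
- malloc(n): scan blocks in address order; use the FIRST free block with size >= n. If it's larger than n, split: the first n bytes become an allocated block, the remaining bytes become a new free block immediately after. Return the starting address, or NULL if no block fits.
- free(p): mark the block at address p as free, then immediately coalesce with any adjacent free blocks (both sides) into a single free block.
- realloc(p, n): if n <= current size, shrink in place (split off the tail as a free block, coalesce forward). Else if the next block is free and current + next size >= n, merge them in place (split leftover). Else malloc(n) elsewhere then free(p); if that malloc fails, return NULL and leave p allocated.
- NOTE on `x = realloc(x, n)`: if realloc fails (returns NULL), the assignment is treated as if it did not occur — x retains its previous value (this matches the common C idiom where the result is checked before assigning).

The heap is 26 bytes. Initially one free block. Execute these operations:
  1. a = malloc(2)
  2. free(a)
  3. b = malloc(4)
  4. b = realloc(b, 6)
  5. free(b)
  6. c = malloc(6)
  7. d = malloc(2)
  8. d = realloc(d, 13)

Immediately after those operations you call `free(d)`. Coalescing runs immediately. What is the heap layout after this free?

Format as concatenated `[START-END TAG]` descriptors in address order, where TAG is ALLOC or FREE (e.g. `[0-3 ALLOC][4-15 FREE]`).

Op 1: a = malloc(2) -> a = 0; heap: [0-1 ALLOC][2-25 FREE]
Op 2: free(a) -> (freed a); heap: [0-25 FREE]
Op 3: b = malloc(4) -> b = 0; heap: [0-3 ALLOC][4-25 FREE]
Op 4: b = realloc(b, 6) -> b = 0; heap: [0-5 ALLOC][6-25 FREE]
Op 5: free(b) -> (freed b); heap: [0-25 FREE]
Op 6: c = malloc(6) -> c = 0; heap: [0-5 ALLOC][6-25 FREE]
Op 7: d = malloc(2) -> d = 6; heap: [0-5 ALLOC][6-7 ALLOC][8-25 FREE]
Op 8: d = realloc(d, 13) -> d = 6; heap: [0-5 ALLOC][6-18 ALLOC][19-25 FREE]
free(d): d = 6 -> block [6-18 ALLOC]; mark free, coalesce with adjacent free neighbors -> [0-5 ALLOC][6-25 FREE]

Answer: [0-5 ALLOC][6-25 FREE]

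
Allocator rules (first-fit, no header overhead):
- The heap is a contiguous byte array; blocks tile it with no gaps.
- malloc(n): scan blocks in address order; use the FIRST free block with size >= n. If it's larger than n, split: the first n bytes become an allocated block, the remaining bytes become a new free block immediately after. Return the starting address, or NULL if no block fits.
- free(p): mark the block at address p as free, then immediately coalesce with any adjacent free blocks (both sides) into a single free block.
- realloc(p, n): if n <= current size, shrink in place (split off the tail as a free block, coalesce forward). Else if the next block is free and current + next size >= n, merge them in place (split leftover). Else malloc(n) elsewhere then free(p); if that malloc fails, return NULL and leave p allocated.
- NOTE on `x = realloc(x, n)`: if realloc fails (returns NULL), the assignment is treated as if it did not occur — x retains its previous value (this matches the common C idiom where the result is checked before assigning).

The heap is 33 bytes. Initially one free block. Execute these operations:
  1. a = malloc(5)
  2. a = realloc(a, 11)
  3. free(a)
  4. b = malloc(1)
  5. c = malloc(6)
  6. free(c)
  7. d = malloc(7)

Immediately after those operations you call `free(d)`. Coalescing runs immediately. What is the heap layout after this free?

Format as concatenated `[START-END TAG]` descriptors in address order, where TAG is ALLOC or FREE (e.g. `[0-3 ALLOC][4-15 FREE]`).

Answer: [0-0 ALLOC][1-32 FREE]

Derivation:
Op 1: a = malloc(5) -> a = 0; heap: [0-4 ALLOC][5-32 FREE]
Op 2: a = realloc(a, 11) -> a = 0; heap: [0-10 ALLOC][11-32 FREE]
Op 3: free(a) -> (freed a); heap: [0-32 FREE]
Op 4: b = malloc(1) -> b = 0; heap: [0-0 ALLOC][1-32 FREE]
Op 5: c = malloc(6) -> c = 1; heap: [0-0 ALLOC][1-6 ALLOC][7-32 FREE]
Op 6: free(c) -> (freed c); heap: [0-0 ALLOC][1-32 FREE]
Op 7: d = malloc(7) -> d = 1; heap: [0-0 ALLOC][1-7 ALLOC][8-32 FREE]
free(d): d = 1 -> block [1-7 ALLOC]; mark free, coalesce with adjacent free neighbors -> [0-0 ALLOC][1-32 FREE]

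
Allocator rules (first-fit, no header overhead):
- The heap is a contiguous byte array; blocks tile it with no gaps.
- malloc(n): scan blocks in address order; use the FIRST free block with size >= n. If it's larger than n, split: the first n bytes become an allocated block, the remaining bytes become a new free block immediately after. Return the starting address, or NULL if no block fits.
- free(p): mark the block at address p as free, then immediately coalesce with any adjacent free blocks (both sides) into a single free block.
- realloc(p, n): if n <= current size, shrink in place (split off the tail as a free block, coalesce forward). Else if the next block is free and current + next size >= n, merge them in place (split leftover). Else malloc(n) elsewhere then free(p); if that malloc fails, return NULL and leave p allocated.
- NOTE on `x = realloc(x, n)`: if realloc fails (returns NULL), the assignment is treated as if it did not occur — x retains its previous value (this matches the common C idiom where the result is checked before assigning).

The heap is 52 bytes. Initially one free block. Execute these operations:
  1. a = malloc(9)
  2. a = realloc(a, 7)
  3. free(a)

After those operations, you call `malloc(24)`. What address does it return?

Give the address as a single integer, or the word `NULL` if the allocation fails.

Answer: 0

Derivation:
Op 1: a = malloc(9) -> a = 0; heap: [0-8 ALLOC][9-51 FREE]
Op 2: a = realloc(a, 7) -> a = 0; heap: [0-6 ALLOC][7-51 FREE]
Op 3: free(a) -> (freed a); heap: [0-51 FREE]
malloc(24): first-fit scan over [0-51 FREE] -> 0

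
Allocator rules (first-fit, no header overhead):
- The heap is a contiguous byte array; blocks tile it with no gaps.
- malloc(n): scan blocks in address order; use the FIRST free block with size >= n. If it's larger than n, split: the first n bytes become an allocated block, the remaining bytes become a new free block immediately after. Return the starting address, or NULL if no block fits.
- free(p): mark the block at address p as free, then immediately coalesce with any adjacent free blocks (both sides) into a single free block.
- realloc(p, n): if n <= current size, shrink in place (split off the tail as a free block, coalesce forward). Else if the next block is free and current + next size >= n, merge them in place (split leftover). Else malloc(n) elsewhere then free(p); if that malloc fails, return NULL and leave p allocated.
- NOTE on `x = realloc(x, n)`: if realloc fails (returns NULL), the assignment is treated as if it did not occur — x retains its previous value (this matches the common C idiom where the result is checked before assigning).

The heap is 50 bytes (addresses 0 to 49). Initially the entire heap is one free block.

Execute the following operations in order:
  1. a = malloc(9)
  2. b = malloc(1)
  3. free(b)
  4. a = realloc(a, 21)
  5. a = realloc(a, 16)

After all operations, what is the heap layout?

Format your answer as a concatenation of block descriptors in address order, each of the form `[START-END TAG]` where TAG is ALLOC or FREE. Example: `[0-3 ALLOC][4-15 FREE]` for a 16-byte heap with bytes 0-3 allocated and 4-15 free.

Op 1: a = malloc(9) -> a = 0; heap: [0-8 ALLOC][9-49 FREE]
Op 2: b = malloc(1) -> b = 9; heap: [0-8 ALLOC][9-9 ALLOC][10-49 FREE]
Op 3: free(b) -> (freed b); heap: [0-8 ALLOC][9-49 FREE]
Op 4: a = realloc(a, 21) -> a = 0; heap: [0-20 ALLOC][21-49 FREE]
Op 5: a = realloc(a, 16) -> a = 0; heap: [0-15 ALLOC][16-49 FREE]

Answer: [0-15 ALLOC][16-49 FREE]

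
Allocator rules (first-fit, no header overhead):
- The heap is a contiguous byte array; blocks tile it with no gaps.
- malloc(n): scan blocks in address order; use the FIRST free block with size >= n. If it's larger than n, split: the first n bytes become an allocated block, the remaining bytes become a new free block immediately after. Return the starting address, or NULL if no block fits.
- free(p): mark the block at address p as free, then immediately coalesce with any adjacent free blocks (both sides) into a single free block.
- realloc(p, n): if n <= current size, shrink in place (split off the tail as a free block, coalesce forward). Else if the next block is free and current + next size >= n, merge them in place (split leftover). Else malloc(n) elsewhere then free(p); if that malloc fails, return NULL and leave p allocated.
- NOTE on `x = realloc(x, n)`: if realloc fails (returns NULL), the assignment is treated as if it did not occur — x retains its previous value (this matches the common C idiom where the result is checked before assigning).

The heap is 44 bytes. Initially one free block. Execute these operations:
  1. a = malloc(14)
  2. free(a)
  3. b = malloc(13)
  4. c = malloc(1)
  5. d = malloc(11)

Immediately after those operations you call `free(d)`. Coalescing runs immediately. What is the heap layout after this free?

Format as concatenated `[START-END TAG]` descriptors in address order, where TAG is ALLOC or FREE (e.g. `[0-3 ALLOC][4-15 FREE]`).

Answer: [0-12 ALLOC][13-13 ALLOC][14-43 FREE]

Derivation:
Op 1: a = malloc(14) -> a = 0; heap: [0-13 ALLOC][14-43 FREE]
Op 2: free(a) -> (freed a); heap: [0-43 FREE]
Op 3: b = malloc(13) -> b = 0; heap: [0-12 ALLOC][13-43 FREE]
Op 4: c = malloc(1) -> c = 13; heap: [0-12 ALLOC][13-13 ALLOC][14-43 FREE]
Op 5: d = malloc(11) -> d = 14; heap: [0-12 ALLOC][13-13 ALLOC][14-24 ALLOC][25-43 FREE]
free(d): d = 14 -> block [14-24 ALLOC]; mark free, coalesce with adjacent free neighbors -> [0-12 ALLOC][13-13 ALLOC][14-43 FREE]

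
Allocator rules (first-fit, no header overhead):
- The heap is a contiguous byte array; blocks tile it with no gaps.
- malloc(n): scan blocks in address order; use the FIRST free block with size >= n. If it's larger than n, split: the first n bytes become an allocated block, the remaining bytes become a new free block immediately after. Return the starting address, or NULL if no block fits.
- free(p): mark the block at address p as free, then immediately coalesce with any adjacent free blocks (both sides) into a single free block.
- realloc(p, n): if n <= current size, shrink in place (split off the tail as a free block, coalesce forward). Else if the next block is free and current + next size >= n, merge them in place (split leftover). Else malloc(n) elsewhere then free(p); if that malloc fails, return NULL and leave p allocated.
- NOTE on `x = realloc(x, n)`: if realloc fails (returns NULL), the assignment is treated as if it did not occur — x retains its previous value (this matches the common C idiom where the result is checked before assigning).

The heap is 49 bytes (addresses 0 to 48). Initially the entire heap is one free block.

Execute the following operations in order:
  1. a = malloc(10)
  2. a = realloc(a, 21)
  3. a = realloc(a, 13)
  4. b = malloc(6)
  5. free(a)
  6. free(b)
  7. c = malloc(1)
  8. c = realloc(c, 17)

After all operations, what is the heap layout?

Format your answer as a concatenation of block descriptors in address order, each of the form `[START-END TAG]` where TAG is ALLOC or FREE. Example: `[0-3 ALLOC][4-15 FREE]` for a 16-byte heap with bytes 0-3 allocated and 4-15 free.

Answer: [0-16 ALLOC][17-48 FREE]

Derivation:
Op 1: a = malloc(10) -> a = 0; heap: [0-9 ALLOC][10-48 FREE]
Op 2: a = realloc(a, 21) -> a = 0; heap: [0-20 ALLOC][21-48 FREE]
Op 3: a = realloc(a, 13) -> a = 0; heap: [0-12 ALLOC][13-48 FREE]
Op 4: b = malloc(6) -> b = 13; heap: [0-12 ALLOC][13-18 ALLOC][19-48 FREE]
Op 5: free(a) -> (freed a); heap: [0-12 FREE][13-18 ALLOC][19-48 FREE]
Op 6: free(b) -> (freed b); heap: [0-48 FREE]
Op 7: c = malloc(1) -> c = 0; heap: [0-0 ALLOC][1-48 FREE]
Op 8: c = realloc(c, 17) -> c = 0; heap: [0-16 ALLOC][17-48 FREE]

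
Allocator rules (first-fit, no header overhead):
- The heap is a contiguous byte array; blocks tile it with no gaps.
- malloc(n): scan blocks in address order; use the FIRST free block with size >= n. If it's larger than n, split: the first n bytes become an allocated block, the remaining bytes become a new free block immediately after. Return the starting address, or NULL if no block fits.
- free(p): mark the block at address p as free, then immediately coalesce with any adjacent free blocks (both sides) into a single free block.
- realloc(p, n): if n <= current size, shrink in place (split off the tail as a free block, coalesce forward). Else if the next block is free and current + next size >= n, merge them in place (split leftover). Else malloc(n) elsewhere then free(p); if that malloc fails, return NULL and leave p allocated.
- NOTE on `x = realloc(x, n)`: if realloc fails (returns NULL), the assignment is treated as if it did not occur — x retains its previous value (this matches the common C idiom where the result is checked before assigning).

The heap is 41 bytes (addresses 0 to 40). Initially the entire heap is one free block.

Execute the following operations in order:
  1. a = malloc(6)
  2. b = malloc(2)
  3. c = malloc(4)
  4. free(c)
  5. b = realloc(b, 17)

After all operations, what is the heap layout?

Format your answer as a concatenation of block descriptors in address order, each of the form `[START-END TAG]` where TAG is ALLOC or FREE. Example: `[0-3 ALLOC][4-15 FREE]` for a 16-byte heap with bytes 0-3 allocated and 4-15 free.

Answer: [0-5 ALLOC][6-22 ALLOC][23-40 FREE]

Derivation:
Op 1: a = malloc(6) -> a = 0; heap: [0-5 ALLOC][6-40 FREE]
Op 2: b = malloc(2) -> b = 6; heap: [0-5 ALLOC][6-7 ALLOC][8-40 FREE]
Op 3: c = malloc(4) -> c = 8; heap: [0-5 ALLOC][6-7 ALLOC][8-11 ALLOC][12-40 FREE]
Op 4: free(c) -> (freed c); heap: [0-5 ALLOC][6-7 ALLOC][8-40 FREE]
Op 5: b = realloc(b, 17) -> b = 6; heap: [0-5 ALLOC][6-22 ALLOC][23-40 FREE]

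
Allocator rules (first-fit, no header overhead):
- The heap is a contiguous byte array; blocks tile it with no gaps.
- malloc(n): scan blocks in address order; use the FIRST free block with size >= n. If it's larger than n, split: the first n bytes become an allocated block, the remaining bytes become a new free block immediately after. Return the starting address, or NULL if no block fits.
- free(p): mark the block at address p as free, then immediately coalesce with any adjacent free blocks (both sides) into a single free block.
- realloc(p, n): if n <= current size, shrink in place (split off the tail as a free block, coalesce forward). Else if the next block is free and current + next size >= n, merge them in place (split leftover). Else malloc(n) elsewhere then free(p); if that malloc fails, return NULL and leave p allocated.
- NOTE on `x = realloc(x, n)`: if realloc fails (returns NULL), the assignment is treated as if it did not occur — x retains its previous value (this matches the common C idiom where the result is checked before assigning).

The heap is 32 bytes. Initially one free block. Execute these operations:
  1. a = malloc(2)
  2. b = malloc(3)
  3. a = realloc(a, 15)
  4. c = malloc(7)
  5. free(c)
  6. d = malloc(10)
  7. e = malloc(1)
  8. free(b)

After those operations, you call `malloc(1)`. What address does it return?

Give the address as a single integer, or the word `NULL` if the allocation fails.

Op 1: a = malloc(2) -> a = 0; heap: [0-1 ALLOC][2-31 FREE]
Op 2: b = malloc(3) -> b = 2; heap: [0-1 ALLOC][2-4 ALLOC][5-31 FREE]
Op 3: a = realloc(a, 15) -> a = 5; heap: [0-1 FREE][2-4 ALLOC][5-19 ALLOC][20-31 FREE]
Op 4: c = malloc(7) -> c = 20; heap: [0-1 FREE][2-4 ALLOC][5-19 ALLOC][20-26 ALLOC][27-31 FREE]
Op 5: free(c) -> (freed c); heap: [0-1 FREE][2-4 ALLOC][5-19 ALLOC][20-31 FREE]
Op 6: d = malloc(10) -> d = 20; heap: [0-1 FREE][2-4 ALLOC][5-19 ALLOC][20-29 ALLOC][30-31 FREE]
Op 7: e = malloc(1) -> e = 0; heap: [0-0 ALLOC][1-1 FREE][2-4 ALLOC][5-19 ALLOC][20-29 ALLOC][30-31 FREE]
Op 8: free(b) -> (freed b); heap: [0-0 ALLOC][1-4 FREE][5-19 ALLOC][20-29 ALLOC][30-31 FREE]
malloc(1): first-fit scan over [0-0 ALLOC][1-4 FREE][5-19 ALLOC][20-29 ALLOC][30-31 FREE] -> 1

Answer: 1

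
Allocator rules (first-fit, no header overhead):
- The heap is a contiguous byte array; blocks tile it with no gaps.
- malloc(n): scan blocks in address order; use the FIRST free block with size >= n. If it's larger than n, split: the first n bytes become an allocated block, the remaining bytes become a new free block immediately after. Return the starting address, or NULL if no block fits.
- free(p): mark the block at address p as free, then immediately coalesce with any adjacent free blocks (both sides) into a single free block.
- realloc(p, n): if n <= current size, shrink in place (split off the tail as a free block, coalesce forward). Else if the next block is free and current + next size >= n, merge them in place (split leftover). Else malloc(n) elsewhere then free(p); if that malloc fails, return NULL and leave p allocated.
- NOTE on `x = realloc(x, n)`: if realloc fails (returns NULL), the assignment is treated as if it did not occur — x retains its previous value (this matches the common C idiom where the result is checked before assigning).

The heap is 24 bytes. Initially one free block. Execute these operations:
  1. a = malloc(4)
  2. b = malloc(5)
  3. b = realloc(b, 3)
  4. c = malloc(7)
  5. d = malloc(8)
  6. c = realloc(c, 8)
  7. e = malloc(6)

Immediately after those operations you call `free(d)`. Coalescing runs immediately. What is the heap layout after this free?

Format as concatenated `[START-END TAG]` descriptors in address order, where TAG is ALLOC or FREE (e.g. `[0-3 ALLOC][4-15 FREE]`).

Answer: [0-3 ALLOC][4-6 ALLOC][7-13 ALLOC][14-23 FREE]

Derivation:
Op 1: a = malloc(4) -> a = 0; heap: [0-3 ALLOC][4-23 FREE]
Op 2: b = malloc(5) -> b = 4; heap: [0-3 ALLOC][4-8 ALLOC][9-23 FREE]
Op 3: b = realloc(b, 3) -> b = 4; heap: [0-3 ALLOC][4-6 ALLOC][7-23 FREE]
Op 4: c = malloc(7) -> c = 7; heap: [0-3 ALLOC][4-6 ALLOC][7-13 ALLOC][14-23 FREE]
Op 5: d = malloc(8) -> d = 14; heap: [0-3 ALLOC][4-6 ALLOC][7-13 ALLOC][14-21 ALLOC][22-23 FREE]
Op 6: c = realloc(c, 8) -> NULL (c unchanged); heap: [0-3 ALLOC][4-6 ALLOC][7-13 ALLOC][14-21 ALLOC][22-23 FREE]
Op 7: e = malloc(6) -> e = NULL; heap: [0-3 ALLOC][4-6 ALLOC][7-13 ALLOC][14-21 ALLOC][22-23 FREE]
free(d): d = 14 -> block [14-21 ALLOC]; mark free, coalesce with adjacent free neighbors -> [0-3 ALLOC][4-6 ALLOC][7-13 ALLOC][14-23 FREE]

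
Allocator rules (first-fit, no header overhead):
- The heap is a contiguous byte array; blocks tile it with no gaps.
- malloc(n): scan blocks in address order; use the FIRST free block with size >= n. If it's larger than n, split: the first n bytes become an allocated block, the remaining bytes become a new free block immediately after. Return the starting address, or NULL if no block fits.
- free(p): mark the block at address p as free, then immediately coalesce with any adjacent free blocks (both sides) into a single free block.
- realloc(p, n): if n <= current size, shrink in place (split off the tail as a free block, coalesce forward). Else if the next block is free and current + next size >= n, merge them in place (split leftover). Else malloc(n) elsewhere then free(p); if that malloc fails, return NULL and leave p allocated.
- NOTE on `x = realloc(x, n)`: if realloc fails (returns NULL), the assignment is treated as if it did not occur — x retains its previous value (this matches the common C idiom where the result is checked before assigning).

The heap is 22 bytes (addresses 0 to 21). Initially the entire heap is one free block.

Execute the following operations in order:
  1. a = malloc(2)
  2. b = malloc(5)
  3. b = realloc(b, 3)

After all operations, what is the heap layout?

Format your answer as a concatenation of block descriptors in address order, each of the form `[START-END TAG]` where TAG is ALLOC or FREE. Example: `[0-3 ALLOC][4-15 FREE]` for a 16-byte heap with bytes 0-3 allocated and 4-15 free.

Op 1: a = malloc(2) -> a = 0; heap: [0-1 ALLOC][2-21 FREE]
Op 2: b = malloc(5) -> b = 2; heap: [0-1 ALLOC][2-6 ALLOC][7-21 FREE]
Op 3: b = realloc(b, 3) -> b = 2; heap: [0-1 ALLOC][2-4 ALLOC][5-21 FREE]

Answer: [0-1 ALLOC][2-4 ALLOC][5-21 FREE]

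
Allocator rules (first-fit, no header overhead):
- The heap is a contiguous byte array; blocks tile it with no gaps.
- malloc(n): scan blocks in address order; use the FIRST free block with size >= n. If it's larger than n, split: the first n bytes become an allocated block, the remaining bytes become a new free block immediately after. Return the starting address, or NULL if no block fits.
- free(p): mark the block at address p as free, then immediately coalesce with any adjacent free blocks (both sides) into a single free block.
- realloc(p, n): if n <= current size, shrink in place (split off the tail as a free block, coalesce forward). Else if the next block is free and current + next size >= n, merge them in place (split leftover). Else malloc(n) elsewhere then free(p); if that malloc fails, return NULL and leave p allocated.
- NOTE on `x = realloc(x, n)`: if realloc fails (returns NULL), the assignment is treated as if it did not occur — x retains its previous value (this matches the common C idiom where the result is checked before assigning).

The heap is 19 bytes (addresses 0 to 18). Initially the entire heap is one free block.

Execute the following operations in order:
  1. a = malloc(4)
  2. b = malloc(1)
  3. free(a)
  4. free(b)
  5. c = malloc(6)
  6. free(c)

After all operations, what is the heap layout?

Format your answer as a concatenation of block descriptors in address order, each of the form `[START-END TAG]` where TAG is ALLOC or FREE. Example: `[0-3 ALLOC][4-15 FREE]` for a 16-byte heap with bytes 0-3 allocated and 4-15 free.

Op 1: a = malloc(4) -> a = 0; heap: [0-3 ALLOC][4-18 FREE]
Op 2: b = malloc(1) -> b = 4; heap: [0-3 ALLOC][4-4 ALLOC][5-18 FREE]
Op 3: free(a) -> (freed a); heap: [0-3 FREE][4-4 ALLOC][5-18 FREE]
Op 4: free(b) -> (freed b); heap: [0-18 FREE]
Op 5: c = malloc(6) -> c = 0; heap: [0-5 ALLOC][6-18 FREE]
Op 6: free(c) -> (freed c); heap: [0-18 FREE]

Answer: [0-18 FREE]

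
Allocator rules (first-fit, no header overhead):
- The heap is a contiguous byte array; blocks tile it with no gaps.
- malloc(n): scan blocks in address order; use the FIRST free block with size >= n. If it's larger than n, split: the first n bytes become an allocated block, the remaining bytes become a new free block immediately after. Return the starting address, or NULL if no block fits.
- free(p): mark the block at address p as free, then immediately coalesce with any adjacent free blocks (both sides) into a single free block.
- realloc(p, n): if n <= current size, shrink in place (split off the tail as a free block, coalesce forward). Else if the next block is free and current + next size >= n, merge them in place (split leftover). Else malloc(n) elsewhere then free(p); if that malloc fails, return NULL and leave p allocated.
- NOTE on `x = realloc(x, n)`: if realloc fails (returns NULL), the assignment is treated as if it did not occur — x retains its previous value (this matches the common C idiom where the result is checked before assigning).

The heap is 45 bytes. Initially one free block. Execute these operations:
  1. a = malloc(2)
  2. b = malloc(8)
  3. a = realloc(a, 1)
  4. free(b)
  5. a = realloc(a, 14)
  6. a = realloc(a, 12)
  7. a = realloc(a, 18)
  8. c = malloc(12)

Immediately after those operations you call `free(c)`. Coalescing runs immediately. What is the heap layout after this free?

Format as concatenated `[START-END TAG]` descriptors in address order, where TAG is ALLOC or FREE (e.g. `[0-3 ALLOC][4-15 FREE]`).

Answer: [0-17 ALLOC][18-44 FREE]

Derivation:
Op 1: a = malloc(2) -> a = 0; heap: [0-1 ALLOC][2-44 FREE]
Op 2: b = malloc(8) -> b = 2; heap: [0-1 ALLOC][2-9 ALLOC][10-44 FREE]
Op 3: a = realloc(a, 1) -> a = 0; heap: [0-0 ALLOC][1-1 FREE][2-9 ALLOC][10-44 FREE]
Op 4: free(b) -> (freed b); heap: [0-0 ALLOC][1-44 FREE]
Op 5: a = realloc(a, 14) -> a = 0; heap: [0-13 ALLOC][14-44 FREE]
Op 6: a = realloc(a, 12) -> a = 0; heap: [0-11 ALLOC][12-44 FREE]
Op 7: a = realloc(a, 18) -> a = 0; heap: [0-17 ALLOC][18-44 FREE]
Op 8: c = malloc(12) -> c = 18; heap: [0-17 ALLOC][18-29 ALLOC][30-44 FREE]
free(c): c = 18 -> block [18-29 ALLOC]; mark free, coalesce with adjacent free neighbors -> [0-17 ALLOC][18-44 FREE]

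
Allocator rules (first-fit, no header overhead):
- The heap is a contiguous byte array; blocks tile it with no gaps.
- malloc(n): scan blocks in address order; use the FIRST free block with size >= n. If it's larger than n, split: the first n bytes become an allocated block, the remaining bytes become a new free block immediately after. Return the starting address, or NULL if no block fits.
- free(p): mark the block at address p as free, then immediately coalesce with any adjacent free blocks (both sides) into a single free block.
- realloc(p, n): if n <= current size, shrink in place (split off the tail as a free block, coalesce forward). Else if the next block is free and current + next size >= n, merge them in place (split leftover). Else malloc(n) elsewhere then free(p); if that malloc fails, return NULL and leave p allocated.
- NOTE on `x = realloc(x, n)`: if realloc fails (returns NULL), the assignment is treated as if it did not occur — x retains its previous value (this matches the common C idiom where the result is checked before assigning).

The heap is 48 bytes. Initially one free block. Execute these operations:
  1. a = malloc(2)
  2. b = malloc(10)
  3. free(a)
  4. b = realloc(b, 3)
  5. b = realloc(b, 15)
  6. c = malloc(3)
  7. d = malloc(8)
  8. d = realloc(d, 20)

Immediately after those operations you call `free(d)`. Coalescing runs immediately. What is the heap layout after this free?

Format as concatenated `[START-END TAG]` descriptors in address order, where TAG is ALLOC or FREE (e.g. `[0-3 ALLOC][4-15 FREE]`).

Answer: [0-1 FREE][2-16 ALLOC][17-19 ALLOC][20-47 FREE]

Derivation:
Op 1: a = malloc(2) -> a = 0; heap: [0-1 ALLOC][2-47 FREE]
Op 2: b = malloc(10) -> b = 2; heap: [0-1 ALLOC][2-11 ALLOC][12-47 FREE]
Op 3: free(a) -> (freed a); heap: [0-1 FREE][2-11 ALLOC][12-47 FREE]
Op 4: b = realloc(b, 3) -> b = 2; heap: [0-1 FREE][2-4 ALLOC][5-47 FREE]
Op 5: b = realloc(b, 15) -> b = 2; heap: [0-1 FREE][2-16 ALLOC][17-47 FREE]
Op 6: c = malloc(3) -> c = 17; heap: [0-1 FREE][2-16 ALLOC][17-19 ALLOC][20-47 FREE]
Op 7: d = malloc(8) -> d = 20; heap: [0-1 FREE][2-16 ALLOC][17-19 ALLOC][20-27 ALLOC][28-47 FREE]
Op 8: d = realloc(d, 20) -> d = 20; heap: [0-1 FREE][2-16 ALLOC][17-19 ALLOC][20-39 ALLOC][40-47 FREE]
free(d): d = 20 -> block [20-39 ALLOC]; mark free, coalesce with adjacent free neighbors -> [0-1 FREE][2-16 ALLOC][17-19 ALLOC][20-47 FREE]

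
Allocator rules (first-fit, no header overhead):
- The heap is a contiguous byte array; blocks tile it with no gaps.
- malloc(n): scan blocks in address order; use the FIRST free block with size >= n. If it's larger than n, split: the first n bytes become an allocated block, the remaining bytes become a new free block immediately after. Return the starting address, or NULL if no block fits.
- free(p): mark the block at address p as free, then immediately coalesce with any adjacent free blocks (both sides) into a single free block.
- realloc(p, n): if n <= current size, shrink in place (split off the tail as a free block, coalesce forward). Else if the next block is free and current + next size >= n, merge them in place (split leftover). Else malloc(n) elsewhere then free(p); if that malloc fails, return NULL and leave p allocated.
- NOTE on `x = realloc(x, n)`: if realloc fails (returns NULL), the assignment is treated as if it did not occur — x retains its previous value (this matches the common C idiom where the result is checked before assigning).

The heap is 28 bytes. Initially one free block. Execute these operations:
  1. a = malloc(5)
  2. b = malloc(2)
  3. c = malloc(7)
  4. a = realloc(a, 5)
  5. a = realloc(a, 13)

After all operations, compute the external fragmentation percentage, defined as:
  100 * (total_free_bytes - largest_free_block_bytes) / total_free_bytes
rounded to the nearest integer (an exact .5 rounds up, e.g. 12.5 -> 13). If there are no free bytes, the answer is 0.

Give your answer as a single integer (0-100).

Answer: 17

Derivation:
Op 1: a = malloc(5) -> a = 0; heap: [0-4 ALLOC][5-27 FREE]
Op 2: b = malloc(2) -> b = 5; heap: [0-4 ALLOC][5-6 ALLOC][7-27 FREE]
Op 3: c = malloc(7) -> c = 7; heap: [0-4 ALLOC][5-6 ALLOC][7-13 ALLOC][14-27 FREE]
Op 4: a = realloc(a, 5) -> a = 0; heap: [0-4 ALLOC][5-6 ALLOC][7-13 ALLOC][14-27 FREE]
Op 5: a = realloc(a, 13) -> a = 14; heap: [0-4 FREE][5-6 ALLOC][7-13 ALLOC][14-26 ALLOC][27-27 FREE]
Free blocks: [5 1] total_free=6 largest=5 -> 100*(6-5)/6 = 100/6 ≈ 16.667 -> rounds to 17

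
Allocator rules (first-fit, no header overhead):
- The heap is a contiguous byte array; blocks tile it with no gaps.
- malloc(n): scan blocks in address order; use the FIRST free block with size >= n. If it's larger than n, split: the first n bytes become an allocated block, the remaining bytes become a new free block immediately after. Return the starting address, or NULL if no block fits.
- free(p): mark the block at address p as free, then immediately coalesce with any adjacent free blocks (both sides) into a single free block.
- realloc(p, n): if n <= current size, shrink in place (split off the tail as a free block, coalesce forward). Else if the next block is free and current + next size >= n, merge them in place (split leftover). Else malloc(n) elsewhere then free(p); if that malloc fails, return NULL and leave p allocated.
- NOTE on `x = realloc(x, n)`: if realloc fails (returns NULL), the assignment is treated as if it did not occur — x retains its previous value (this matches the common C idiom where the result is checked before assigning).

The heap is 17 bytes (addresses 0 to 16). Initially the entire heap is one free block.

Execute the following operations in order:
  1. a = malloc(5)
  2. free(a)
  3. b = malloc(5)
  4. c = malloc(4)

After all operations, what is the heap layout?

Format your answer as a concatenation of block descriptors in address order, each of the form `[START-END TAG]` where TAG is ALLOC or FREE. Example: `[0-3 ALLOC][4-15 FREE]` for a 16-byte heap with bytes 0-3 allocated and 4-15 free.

Answer: [0-4 ALLOC][5-8 ALLOC][9-16 FREE]

Derivation:
Op 1: a = malloc(5) -> a = 0; heap: [0-4 ALLOC][5-16 FREE]
Op 2: free(a) -> (freed a); heap: [0-16 FREE]
Op 3: b = malloc(5) -> b = 0; heap: [0-4 ALLOC][5-16 FREE]
Op 4: c = malloc(4) -> c = 5; heap: [0-4 ALLOC][5-8 ALLOC][9-16 FREE]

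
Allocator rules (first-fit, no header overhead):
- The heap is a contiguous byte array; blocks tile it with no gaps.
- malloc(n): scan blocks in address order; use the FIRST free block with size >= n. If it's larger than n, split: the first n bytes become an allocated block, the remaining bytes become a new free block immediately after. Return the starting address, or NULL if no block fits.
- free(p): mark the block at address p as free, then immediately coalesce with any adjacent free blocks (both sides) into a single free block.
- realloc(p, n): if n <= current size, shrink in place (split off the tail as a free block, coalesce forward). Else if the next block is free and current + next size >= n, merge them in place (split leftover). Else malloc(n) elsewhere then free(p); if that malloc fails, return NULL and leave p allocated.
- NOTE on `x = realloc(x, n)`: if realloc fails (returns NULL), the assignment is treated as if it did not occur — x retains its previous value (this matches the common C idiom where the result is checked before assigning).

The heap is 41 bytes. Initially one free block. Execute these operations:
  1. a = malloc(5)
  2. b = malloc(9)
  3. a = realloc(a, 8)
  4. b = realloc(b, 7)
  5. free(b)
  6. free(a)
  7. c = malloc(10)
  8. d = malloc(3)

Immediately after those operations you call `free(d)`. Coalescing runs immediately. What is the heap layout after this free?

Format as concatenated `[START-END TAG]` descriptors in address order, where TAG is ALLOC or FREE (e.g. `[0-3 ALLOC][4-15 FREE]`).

Op 1: a = malloc(5) -> a = 0; heap: [0-4 ALLOC][5-40 FREE]
Op 2: b = malloc(9) -> b = 5; heap: [0-4 ALLOC][5-13 ALLOC][14-40 FREE]
Op 3: a = realloc(a, 8) -> a = 14; heap: [0-4 FREE][5-13 ALLOC][14-21 ALLOC][22-40 FREE]
Op 4: b = realloc(b, 7) -> b = 5; heap: [0-4 FREE][5-11 ALLOC][12-13 FREE][14-21 ALLOC][22-40 FREE]
Op 5: free(b) -> (freed b); heap: [0-13 FREE][14-21 ALLOC][22-40 FREE]
Op 6: free(a) -> (freed a); heap: [0-40 FREE]
Op 7: c = malloc(10) -> c = 0; heap: [0-9 ALLOC][10-40 FREE]
Op 8: d = malloc(3) -> d = 10; heap: [0-9 ALLOC][10-12 ALLOC][13-40 FREE]
free(d): d = 10 -> block [10-12 ALLOC]; mark free, coalesce with adjacent free neighbors -> [0-9 ALLOC][10-40 FREE]

Answer: [0-9 ALLOC][10-40 FREE]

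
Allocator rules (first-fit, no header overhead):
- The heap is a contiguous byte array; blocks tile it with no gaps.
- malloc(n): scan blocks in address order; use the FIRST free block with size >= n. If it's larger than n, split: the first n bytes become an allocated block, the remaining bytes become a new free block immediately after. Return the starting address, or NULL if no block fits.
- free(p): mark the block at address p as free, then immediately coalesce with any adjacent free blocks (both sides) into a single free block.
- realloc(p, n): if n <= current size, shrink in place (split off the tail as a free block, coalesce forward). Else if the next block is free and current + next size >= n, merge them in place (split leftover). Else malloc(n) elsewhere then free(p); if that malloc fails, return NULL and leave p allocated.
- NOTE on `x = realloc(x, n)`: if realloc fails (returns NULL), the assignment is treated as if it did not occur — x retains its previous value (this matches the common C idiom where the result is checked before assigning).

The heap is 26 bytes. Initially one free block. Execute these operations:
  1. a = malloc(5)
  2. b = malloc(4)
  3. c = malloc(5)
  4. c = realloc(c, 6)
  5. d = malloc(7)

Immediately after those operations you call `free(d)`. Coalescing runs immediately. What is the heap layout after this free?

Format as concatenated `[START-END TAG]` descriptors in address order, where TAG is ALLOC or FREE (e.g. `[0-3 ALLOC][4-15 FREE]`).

Op 1: a = malloc(5) -> a = 0; heap: [0-4 ALLOC][5-25 FREE]
Op 2: b = malloc(4) -> b = 5; heap: [0-4 ALLOC][5-8 ALLOC][9-25 FREE]
Op 3: c = malloc(5) -> c = 9; heap: [0-4 ALLOC][5-8 ALLOC][9-13 ALLOC][14-25 FREE]
Op 4: c = realloc(c, 6) -> c = 9; heap: [0-4 ALLOC][5-8 ALLOC][9-14 ALLOC][15-25 FREE]
Op 5: d = malloc(7) -> d = 15; heap: [0-4 ALLOC][5-8 ALLOC][9-14 ALLOC][15-21 ALLOC][22-25 FREE]
free(d): d = 15 -> block [15-21 ALLOC]; mark free, coalesce with adjacent free neighbors -> [0-4 ALLOC][5-8 ALLOC][9-14 ALLOC][15-25 FREE]

Answer: [0-4 ALLOC][5-8 ALLOC][9-14 ALLOC][15-25 FREE]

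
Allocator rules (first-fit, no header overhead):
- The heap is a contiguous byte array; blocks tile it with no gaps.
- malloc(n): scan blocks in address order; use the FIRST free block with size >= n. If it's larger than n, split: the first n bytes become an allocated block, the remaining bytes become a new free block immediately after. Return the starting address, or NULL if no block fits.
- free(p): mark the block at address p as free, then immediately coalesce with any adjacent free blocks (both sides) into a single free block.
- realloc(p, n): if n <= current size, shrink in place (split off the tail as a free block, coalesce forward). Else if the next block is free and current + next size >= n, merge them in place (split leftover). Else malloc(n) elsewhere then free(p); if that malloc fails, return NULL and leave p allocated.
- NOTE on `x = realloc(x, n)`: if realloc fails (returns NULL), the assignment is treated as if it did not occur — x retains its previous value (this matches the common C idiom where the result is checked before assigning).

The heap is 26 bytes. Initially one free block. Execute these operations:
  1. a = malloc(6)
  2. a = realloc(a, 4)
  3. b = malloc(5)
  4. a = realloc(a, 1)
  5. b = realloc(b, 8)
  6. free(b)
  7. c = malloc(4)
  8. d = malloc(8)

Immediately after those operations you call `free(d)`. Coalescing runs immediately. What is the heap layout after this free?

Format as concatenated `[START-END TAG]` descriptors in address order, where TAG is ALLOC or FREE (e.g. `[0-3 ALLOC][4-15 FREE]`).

Op 1: a = malloc(6) -> a = 0; heap: [0-5 ALLOC][6-25 FREE]
Op 2: a = realloc(a, 4) -> a = 0; heap: [0-3 ALLOC][4-25 FREE]
Op 3: b = malloc(5) -> b = 4; heap: [0-3 ALLOC][4-8 ALLOC][9-25 FREE]
Op 4: a = realloc(a, 1) -> a = 0; heap: [0-0 ALLOC][1-3 FREE][4-8 ALLOC][9-25 FREE]
Op 5: b = realloc(b, 8) -> b = 4; heap: [0-0 ALLOC][1-3 FREE][4-11 ALLOC][12-25 FREE]
Op 6: free(b) -> (freed b); heap: [0-0 ALLOC][1-25 FREE]
Op 7: c = malloc(4) -> c = 1; heap: [0-0 ALLOC][1-4 ALLOC][5-25 FREE]
Op 8: d = malloc(8) -> d = 5; heap: [0-0 ALLOC][1-4 ALLOC][5-12 ALLOC][13-25 FREE]
free(d): d = 5 -> block [5-12 ALLOC]; mark free, coalesce with adjacent free neighbors -> [0-0 ALLOC][1-4 ALLOC][5-25 FREE]

Answer: [0-0 ALLOC][1-4 ALLOC][5-25 FREE]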